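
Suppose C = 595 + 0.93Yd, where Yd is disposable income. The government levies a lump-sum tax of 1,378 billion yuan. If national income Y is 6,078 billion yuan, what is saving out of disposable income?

S = -266

Yd = Y − T = 6078 − 1378 = 4700
C = 595 + 0.93(4700) = 595 + 4371 = 4966
S = Yd − C = 4700 − 4966 = -266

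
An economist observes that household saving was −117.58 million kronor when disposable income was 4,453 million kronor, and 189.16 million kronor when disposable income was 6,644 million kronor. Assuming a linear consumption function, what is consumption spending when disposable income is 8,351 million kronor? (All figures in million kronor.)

C = 7922.86

MPS = ΔS/ΔY = (189.16 − (-117.58))/(6644 − 4453) = 306.74/2191 = 0.14
MPC = 1 − MPS = 0.86
Autonomous saving = -117.58 − 0.14(4453) = -741, so a = 741
C = 741 + 0.86(8351) = 741 + 7181.86 = 7922.86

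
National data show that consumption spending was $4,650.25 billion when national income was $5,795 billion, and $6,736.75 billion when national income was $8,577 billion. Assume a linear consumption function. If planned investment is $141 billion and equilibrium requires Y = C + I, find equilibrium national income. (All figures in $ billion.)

Y = 1780

MPC = (6736.75 − 4650.25)/(8577 − 5795) = 2086.5/2782 = 0.75
a = 4650.25 − 0.75(5795) = 304
Equilibrium: Y = 304 + 0.75Y + 141
0.25Y = 445, so Y = 445/0.25 = 1780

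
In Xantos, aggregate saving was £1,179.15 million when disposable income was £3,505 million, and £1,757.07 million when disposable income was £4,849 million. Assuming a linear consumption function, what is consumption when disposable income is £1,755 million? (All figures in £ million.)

C = 1328.35

MPS = ΔS/ΔY = (1757.07 − 1179.15)/(4849 − 3505) = 577.92/1344 = 0.43
MPC = 1 − MPS = 0.57
Autonomous saving = 1179.15 − 0.43(3505) = -328, so a = 328
C = 328 + 0.57(1755) = 328 + 1000.35 = 1328.35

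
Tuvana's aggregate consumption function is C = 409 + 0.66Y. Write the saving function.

S = -409 + 0.34Y

S = Y − C = Y − (409 + 0.66Y) = -409 + (1 − 0.66)Y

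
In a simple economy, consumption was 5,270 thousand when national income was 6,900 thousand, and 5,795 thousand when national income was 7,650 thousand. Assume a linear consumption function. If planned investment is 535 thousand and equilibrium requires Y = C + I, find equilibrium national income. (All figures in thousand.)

MPC = (5795 − 5270)/(7650 − 6900) = 525/750 = 0.7
a = 5270 − 0.7(6900) = 440
Equilibrium: Y = 440 + 0.7Y + 535
0.3Y = 975, so Y = 975/0.3 = 3250

Y = 3250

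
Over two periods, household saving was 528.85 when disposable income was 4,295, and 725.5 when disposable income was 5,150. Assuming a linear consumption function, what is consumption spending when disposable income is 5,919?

C = 5016.63

MPS = ΔS/ΔY = (725.5 − 528.85)/(5150 − 4295) = 196.65/855 = 0.23
MPC = 1 − MPS = 0.77
Autonomous saving = 528.85 − 0.23(4295) = -459, so a = 459
C = 459 + 0.77(5919) = 459 + 4557.63 = 5016.63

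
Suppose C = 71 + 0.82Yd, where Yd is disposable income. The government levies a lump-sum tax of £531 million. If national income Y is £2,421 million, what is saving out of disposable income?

S = 269.2

Yd = Y − T = 2421 − 531 = 1890
C = 71 + 0.82(1890) = 71 + 1549.8 = 1620.8
S = Yd − C = 1890 − 1620.8 = 269.2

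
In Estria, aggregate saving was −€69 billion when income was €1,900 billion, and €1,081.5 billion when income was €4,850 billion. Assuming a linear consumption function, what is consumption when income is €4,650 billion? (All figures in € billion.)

MPS = ΔS/ΔY = (1081.5 − (-69))/(4850 − 1900) = 1150.5/2950 = 0.39
MPC = 1 − MPS = 0.61
Autonomous saving = -69 − 0.39(1900) = -810, so a = 810
C = 810 + 0.61(4650) = 810 + 2836.5 = 3646.5

C = 3646.5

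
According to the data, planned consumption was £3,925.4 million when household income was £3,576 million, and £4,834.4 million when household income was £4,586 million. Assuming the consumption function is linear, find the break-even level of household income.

MPC = (4834.4 − 3925.4)/(4586 − 3576) = 909/1010 = 0.9
a = 3925.4 − 0.9(3576) = 3925.4 − 3218.4 = 707
Break-even: Y = a/(1−MPC) = 707/0.1 = 7070

Y = 7070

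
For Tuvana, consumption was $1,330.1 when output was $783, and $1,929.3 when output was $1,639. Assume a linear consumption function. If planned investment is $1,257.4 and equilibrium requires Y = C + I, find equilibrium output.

Y = 6798

MPC = (1929.3 − 1330.1)/(1639 − 783) = 599.2/856 = 0.7
a = 1330.1 − 0.7(783) = 782
Equilibrium: Y = 782 + 0.7Y + 1257.4
0.3Y = 2039.4, so Y = 2039.4/0.3 = 6798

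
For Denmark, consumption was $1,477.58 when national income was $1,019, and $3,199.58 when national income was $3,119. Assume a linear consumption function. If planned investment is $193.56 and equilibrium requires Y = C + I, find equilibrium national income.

Y = 4642

MPC = (3199.58 − 1477.58)/(3119 − 1019) = 1722/2100 = 0.82
a = 1477.58 − 0.82(1019) = 642
Equilibrium: Y = 642 + 0.82Y + 193.56
0.18Y = 835.56, so Y = 835.56/0.18 = 4642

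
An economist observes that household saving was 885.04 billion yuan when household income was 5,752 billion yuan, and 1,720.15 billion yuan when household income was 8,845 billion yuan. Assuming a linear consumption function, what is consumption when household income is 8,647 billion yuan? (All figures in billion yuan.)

MPS = ΔS/ΔY = (1720.15 − 885.04)/(8845 − 5752) = 835.11/3093 = 0.27
MPC = 1 − MPS = 0.73
Autonomous saving = 885.04 − 0.27(5752) = -668, so a = 668
C = 668 + 0.73(8647) = 668 + 6312.31 = 6980.31

C = 6980.31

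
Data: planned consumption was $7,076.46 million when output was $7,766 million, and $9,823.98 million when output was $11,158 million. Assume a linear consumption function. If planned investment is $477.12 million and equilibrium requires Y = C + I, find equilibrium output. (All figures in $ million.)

MPC = (9823.98 − 7076.46)/(11158 − 7766) = 2747.52/3392 = 0.81
a = 7076.46 − 0.81(7766) = 786
Equilibrium: Y = 786 + 0.81Y + 477.12
0.19Y = 1263.12, so Y = 1263.12/0.19 = 6648

Y = 6648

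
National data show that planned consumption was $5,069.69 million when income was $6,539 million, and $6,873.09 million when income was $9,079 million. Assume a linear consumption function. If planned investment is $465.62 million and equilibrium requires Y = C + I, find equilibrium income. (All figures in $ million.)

MPC = (6873.09 − 5069.69)/(9079 − 6539) = 1803.4/2540 = 0.71
a = 5069.69 − 0.71(6539) = 427
Equilibrium: Y = 427 + 0.71Y + 465.62
0.29Y = 892.62, so Y = 892.62/0.29 = 3078

Y = 3078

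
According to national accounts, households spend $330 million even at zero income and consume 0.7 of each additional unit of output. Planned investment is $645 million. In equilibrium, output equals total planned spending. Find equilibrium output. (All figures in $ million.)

Y = 3250

Y = C + I = 330 + 0.7Y + 645
Y − 0.7Y = 975
0.3Y = 975, so Y = 975/0.3 = 3250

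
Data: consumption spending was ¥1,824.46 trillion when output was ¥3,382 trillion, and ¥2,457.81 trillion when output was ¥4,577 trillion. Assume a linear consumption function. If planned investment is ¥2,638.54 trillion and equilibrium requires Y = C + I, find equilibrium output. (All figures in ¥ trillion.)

Y = 5682

MPC = (2457.81 − 1824.46)/(4577 − 3382) = 633.35/1195 = 0.53
a = 1824.46 − 0.53(3382) = 32
Equilibrium: Y = 32 + 0.53Y + 2638.54
0.47Y = 2670.54, so Y = 2670.54/0.47 = 5682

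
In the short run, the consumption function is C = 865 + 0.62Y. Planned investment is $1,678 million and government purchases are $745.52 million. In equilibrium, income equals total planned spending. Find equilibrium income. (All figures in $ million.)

Y = C + I + G = 865 + 0.62Y + 1678 + 745.52
Y − 0.62Y = 3288.52
0.38Y = 3288.52, so Y = 3288.52/0.38 = 8654

Y = 8654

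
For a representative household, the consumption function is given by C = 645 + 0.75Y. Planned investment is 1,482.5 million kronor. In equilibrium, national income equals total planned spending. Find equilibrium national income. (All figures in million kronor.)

Y = 8510

Y = C + I = 645 + 0.75Y + 1482.5
Y − 0.75Y = 2127.5
0.25Y = 2127.5, so Y = 2127.5/0.25 = 8510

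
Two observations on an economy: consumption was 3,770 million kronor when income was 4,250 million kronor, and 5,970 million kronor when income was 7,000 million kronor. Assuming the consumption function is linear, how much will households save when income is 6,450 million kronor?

S = 920

MPC = (5970 − 3770)/(7000 − 4250) = 2200/2750 = 0.8
a = 3770 − 0.8(4250) = 3770 − 3400 = 370
C = 370 + 0.8(6450) = 5530
S = 6450 − 5530 = 920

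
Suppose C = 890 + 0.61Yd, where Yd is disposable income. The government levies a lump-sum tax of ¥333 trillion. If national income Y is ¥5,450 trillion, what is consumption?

C = 4011.37

Yd = Y − T = 5450 − 333 = 5117
C = 890 + 0.61(5117) = 890 + 3121.37 = 4011.37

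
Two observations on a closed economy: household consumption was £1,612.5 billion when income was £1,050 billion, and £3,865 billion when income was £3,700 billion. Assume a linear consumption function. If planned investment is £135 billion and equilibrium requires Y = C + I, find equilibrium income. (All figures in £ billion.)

MPC = (3865 − 1612.5)/(3700 − 1050) = 2252.5/2650 = 0.85
a = 1612.5 − 0.85(1050) = 720
Equilibrium: Y = 720 + 0.85Y + 135
0.15Y = 855, so Y = 855/0.15 = 5700

Y = 5700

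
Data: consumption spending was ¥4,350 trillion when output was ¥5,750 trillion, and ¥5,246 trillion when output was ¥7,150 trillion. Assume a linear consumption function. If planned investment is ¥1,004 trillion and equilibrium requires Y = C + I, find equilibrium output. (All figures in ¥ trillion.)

Y = 4650

MPC = (5246 − 4350)/(7150 − 5750) = 896/1400 = 0.64
a = 4350 − 0.64(5750) = 670
Equilibrium: Y = 670 + 0.64Y + 1004
0.36Y = 1674, so Y = 1674/0.36 = 4650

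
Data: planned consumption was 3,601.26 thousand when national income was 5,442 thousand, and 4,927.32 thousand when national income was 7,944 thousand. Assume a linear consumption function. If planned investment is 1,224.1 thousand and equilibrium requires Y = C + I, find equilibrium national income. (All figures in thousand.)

Y = 4130

MPC = (4927.32 − 3601.26)/(7944 − 5442) = 1326.06/2502 = 0.53
a = 3601.26 − 0.53(5442) = 717
Equilibrium: Y = 717 + 0.53Y + 1224.1
0.47Y = 1941.1, so Y = 1941.1/0.47 = 4130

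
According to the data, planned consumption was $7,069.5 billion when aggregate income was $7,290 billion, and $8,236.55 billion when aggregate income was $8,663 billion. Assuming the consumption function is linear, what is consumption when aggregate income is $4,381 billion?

MPC = (8236.55 − 7069.5)/(8663 − 7290) = 1167.05/1373 = 0.85
a = 7069.5 − 0.85(7290) = 7069.5 − 6196.5 = 873
C = 873 + 0.85(4381) = 873 + 3723.85 = 4596.85

C = 4596.85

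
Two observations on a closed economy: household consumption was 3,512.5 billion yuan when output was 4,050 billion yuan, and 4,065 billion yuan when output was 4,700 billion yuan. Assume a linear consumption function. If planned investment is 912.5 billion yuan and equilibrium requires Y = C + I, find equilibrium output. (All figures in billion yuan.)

Y = 6550

MPC = (4065 − 3512.5)/(4700 − 4050) = 552.5/650 = 0.85
a = 3512.5 − 0.85(4050) = 70
Equilibrium: Y = 70 + 0.85Y + 912.5
0.15Y = 982.5, so Y = 982.5/0.15 = 6550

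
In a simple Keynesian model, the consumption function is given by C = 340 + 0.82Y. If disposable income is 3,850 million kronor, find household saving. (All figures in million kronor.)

S = 353

C = 340 + 0.82(3850) = 340 + 3157 = 3497
S = Y − C = 3850 − 3497 = 353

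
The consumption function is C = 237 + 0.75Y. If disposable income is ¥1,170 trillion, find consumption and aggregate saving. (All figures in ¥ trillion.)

C = 1114.5; S = 55.5

C = 237 + 0.75(1170) = 237 + 877.5 = 1114.5
S = Y − C = 1170 − 1114.5 = 55.5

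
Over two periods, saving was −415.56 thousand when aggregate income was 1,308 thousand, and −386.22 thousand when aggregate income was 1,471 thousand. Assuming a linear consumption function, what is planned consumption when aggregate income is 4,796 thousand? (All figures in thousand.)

C = 4583.72

MPS = ΔS/ΔY = (-386.22 − (-415.56))/(1471 − 1308) = 29.34/163 = 0.18
MPC = 1 − MPS = 0.82
Autonomous saving = -415.56 − 0.18(1308) = -651, so a = 651
C = 651 + 0.82(4796) = 651 + 3932.72 = 4583.72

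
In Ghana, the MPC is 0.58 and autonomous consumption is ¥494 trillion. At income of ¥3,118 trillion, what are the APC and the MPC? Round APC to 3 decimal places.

MPC = 0.58 (the slope of the consumption function)
C = 494 + 0.58(3118) = 2302.44, so APC = 2302.44/3118 = 0.738

APC = 0.738; MPC = 0.58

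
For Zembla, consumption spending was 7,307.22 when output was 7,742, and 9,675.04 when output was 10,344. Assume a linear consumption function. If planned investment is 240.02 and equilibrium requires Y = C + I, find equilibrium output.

MPC = (9675.04 − 7307.22)/(10344 − 7742) = 2367.82/2602 = 0.91
a = 7307.22 − 0.91(7742) = 262
Equilibrium: Y = 262 + 0.91Y + 240.02
0.09Y = 502.02, so Y = 502.02/0.09 = 5578

Y = 5578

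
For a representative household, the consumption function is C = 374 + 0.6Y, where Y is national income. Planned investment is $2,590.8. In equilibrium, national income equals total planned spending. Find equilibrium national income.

Y = C + I = 374 + 0.6Y + 2590.8
Y − 0.6Y = 2964.8
0.4Y = 2964.8, so Y = 2964.8/0.4 = 7412

Y = 7412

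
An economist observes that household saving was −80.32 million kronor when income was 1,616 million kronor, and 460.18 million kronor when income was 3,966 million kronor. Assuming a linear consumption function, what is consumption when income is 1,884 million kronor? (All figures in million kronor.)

MPS = ΔS/ΔY = (460.18 − (-80.32))/(3966 − 1616) = 540.5/2350 = 0.23
MPC = 1 − MPS = 0.77
Autonomous saving = -80.32 − 0.23(1616) = -452, so a = 452
C = 452 + 0.77(1884) = 452 + 1450.68 = 1902.68

C = 1902.68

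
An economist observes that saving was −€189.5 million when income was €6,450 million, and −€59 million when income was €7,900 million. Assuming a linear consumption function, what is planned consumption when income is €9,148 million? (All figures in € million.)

MPS = ΔS/ΔY = (-59 − (-189.5))/(7900 − 6450) = 130.5/1450 = 0.09
MPC = 1 − MPS = 0.91
Autonomous saving = -189.5 − 0.09(6450) = -770, so a = 770
C = 770 + 0.91(9148) = 770 + 8324.68 = 9094.68

C = 9094.68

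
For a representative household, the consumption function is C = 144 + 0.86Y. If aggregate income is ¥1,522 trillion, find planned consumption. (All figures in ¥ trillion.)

C = 1452.92

C = 144 + 0.86(1522) = 144 + 1308.92 = 1452.92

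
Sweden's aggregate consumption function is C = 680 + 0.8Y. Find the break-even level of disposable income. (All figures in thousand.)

Y = 3400

At break-even, C = Y: 680 + 0.8Y = Y
0.2Y = 680, so Y = 680/0.2 = 3400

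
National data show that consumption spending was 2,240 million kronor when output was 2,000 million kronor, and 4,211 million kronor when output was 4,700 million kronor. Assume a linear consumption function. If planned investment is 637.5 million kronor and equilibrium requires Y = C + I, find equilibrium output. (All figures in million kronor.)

Y = 5250

MPC = (4211 − 2240)/(4700 − 2000) = 1971/2700 = 0.73
a = 2240 − 0.73(2000) = 780
Equilibrium: Y = 780 + 0.73Y + 637.5
0.27Y = 1417.5, so Y = 1417.5/0.27 = 5250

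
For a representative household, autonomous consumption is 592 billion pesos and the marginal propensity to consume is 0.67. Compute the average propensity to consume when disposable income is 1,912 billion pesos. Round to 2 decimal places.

APC = 0.98

C = 592 + 0.67(1912) = 1873.04
APC = C/Y = 1873.04/1912 = 0.98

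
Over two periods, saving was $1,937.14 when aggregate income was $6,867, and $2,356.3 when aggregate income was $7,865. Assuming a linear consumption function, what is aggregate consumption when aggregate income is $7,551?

C = 5326.58

MPS = ΔS/ΔY = (2356.3 − 1937.14)/(7865 − 6867) = 419.16/998 = 0.42
MPC = 1 − MPS = 0.58
Autonomous saving = 1937.14 − 0.42(6867) = -947, so a = 947
C = 947 + 0.58(7551) = 947 + 4379.58 = 5326.58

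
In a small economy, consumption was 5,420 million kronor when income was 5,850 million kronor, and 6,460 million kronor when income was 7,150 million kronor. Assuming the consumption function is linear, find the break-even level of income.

MPC = (6460 − 5420)/(7150 − 5850) = 1040/1300 = 0.8
a = 5420 − 0.8(5850) = 5420 − 4680 = 740
Break-even: Y = a/(1−MPC) = 740/0.2 = 3700

Y = 3700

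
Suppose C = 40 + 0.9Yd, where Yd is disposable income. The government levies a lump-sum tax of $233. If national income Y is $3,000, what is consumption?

Yd = Y − T = 3000 − 233 = 2767
C = 40 + 0.9(2767) = 40 + 2490.3 = 2530.3

C = 2530.3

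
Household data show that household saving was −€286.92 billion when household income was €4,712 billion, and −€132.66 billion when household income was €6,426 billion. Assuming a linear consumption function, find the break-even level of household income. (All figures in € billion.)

MPS = ΔS/ΔY = (-132.66 − (-286.92))/(6426 − 4712) = 154.26/1714 = 0.09
MPC = 1 − MPS = 0.91
From S(4712) = -286.92: −a + 0.09(4712) = -286.92, so a = 424.08 − (-286.92) = 711
Break-even (S = 0): Y = a/MPS = 711/0.09 = 7900

Y = 7900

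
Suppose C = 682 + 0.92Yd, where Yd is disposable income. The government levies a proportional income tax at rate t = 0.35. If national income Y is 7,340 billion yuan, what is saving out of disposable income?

S = -300.32

Yd = (1 − 0.35)(7340) = 0.65(7340) = 4771
C = 682 + 0.92(4771) = 682 + 4389.32 = 5071.32
S = Yd − C = 4771 − 5071.32 = -300.32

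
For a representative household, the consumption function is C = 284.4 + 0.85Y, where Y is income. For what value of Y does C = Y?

Y = 1896

At break-even, C = Y: 284.4 + 0.85Y = Y
0.15Y = 284.4, so Y = 284.4/0.15 = 1896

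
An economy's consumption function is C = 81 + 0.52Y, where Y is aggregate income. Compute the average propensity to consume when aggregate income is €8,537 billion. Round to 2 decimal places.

C = 81 + 0.52(8537) = 4520.24
APC = C/Y = 4520.24/8537 = 0.53

APC = 0.53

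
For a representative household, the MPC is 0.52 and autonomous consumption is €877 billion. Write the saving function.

S = Y − C = Y − (877 + 0.52Y) = -877 + (1 − 0.52)Y

S = -877 + 0.48Y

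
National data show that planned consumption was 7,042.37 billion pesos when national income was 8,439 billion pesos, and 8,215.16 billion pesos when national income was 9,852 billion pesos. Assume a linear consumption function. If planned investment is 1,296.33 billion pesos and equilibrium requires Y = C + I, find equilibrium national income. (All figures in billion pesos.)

Y = 7849

MPC = (8215.16 − 7042.37)/(9852 − 8439) = 1172.79/1413 = 0.83
a = 7042.37 − 0.83(8439) = 38
Equilibrium: Y = 38 + 0.83Y + 1296.33
0.17Y = 1334.33, so Y = 1334.33/0.17 = 7849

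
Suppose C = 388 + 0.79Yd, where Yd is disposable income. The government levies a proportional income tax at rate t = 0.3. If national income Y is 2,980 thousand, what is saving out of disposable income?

S = 50.06

Yd = (1 − 0.3)(2980) = 0.7(2980) = 2086
C = 388 + 0.79(2086) = 388 + 1647.94 = 2035.94
S = Yd − C = 2086 − 2035.94 = 50.06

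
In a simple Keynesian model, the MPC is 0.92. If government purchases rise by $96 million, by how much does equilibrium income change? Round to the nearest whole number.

The multiplier is 1/(1 − MPC) = 1/0.08.
ΔY = 96/0.08 = 1200.00 ≈ 1200

ΔY ≈ 1200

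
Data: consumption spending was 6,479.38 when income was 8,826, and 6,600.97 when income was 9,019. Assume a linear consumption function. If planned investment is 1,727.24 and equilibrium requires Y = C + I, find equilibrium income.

Y = 7152

MPC = (6600.97 − 6479.38)/(9019 − 8826) = 121.59/193 = 0.63
a = 6479.38 − 0.63(8826) = 919
Equilibrium: Y = 919 + 0.63Y + 1727.24
0.37Y = 2646.24, so Y = 2646.24/0.37 = 7152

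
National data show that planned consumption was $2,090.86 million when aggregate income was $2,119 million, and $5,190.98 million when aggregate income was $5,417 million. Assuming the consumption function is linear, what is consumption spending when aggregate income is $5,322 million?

MPC = (5190.98 − 2090.86)/(5417 − 2119) = 3100.12/3298 = 0.94
a = 2090.86 − 0.94(2119) = 2090.86 − 1991.86 = 99
C = 99 + 0.94(5322) = 99 + 5002.68 = 5101.68

C = 5101.68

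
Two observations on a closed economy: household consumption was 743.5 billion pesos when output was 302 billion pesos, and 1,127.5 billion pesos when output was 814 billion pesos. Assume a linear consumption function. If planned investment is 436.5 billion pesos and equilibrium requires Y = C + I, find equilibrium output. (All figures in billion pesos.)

MPC = (1127.5 − 743.5)/(814 − 302) = 384/512 = 0.75
a = 743.5 − 0.75(302) = 517
Equilibrium: Y = 517 + 0.75Y + 436.5
0.25Y = 953.5, so Y = 953.5/0.25 = 3814

Y = 3814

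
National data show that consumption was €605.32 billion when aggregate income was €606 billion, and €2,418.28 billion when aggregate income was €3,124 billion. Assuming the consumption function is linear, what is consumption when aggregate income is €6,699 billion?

C = 4992.28

MPC = (2418.28 − 605.32)/(3124 − 606) = 1812.96/2518 = 0.72
a = 605.32 − 0.72(606) = 605.32 − 436.32 = 169
C = 169 + 0.72(6699) = 169 + 4823.28 = 4992.28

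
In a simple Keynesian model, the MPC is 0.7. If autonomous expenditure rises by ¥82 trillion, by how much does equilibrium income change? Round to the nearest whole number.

The multiplier is 1/(1 − MPC) = 1/0.3.
ΔY = 82/0.3 = 273.33 ≈ 273

ΔY ≈ 273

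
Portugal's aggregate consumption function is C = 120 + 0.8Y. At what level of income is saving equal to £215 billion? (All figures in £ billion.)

Y = 1675

S = Y − C = -120 + 0.2Y
-120 + 0.2Y = 215, so 0.2Y = 335 and Y = 1675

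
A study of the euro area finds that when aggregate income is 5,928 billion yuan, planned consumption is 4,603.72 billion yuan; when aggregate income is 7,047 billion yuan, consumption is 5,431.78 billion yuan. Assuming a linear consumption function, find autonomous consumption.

MPC = ΔC/ΔY = (5431.78 − 4603.72)/(7047 − 5928) = 828.06/1119 = 0.74
a = C − MPC·Y = 4603.72 − 0.74(5928) = 4603.72 − 4386.72 = 217

a = 217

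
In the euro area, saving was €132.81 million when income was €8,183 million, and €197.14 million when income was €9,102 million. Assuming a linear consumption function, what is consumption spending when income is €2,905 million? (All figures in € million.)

MPS = ΔS/ΔY = (197.14 − 132.81)/(9102 − 8183) = 64.33/919 = 0.07
MPC = 1 − MPS = 0.93
Autonomous saving = 132.81 − 0.07(8183) = -440, so a = 440
C = 440 + 0.93(2905) = 440 + 2701.65 = 3141.65

C = 3141.65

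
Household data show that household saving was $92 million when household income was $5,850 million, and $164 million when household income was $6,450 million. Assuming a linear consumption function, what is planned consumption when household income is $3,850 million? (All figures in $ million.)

MPS = ΔS/ΔY = (164 − 92)/(6450 − 5850) = 72/600 = 0.12
MPC = 1 − MPS = 0.88
Autonomous saving = 92 − 0.12(5850) = -610, so a = 610
C = 610 + 0.88(3850) = 610 + 3388 = 3998

C = 3998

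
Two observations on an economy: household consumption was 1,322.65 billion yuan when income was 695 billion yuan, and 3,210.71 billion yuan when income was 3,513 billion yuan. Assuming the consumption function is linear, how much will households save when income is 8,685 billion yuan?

S = 2009.05

MPC = (3210.71 − 1322.65)/(3513 − 695) = 1888.06/2818 = 0.67
a = 1322.65 − 0.67(695) = 1322.65 − 465.65 = 857
C = 857 + 0.67(8685) = 6675.95
S = 8685 − 6675.95 = 2009.05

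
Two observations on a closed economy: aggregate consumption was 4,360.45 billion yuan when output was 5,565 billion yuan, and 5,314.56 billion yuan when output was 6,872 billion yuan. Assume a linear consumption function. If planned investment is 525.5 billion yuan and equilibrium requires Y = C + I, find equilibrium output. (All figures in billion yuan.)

MPC = (5314.56 − 4360.45)/(6872 − 5565) = 954.11/1307 = 0.73
a = 4360.45 − 0.73(5565) = 298
Equilibrium: Y = 298 + 0.73Y + 525.5
0.27Y = 823.5, so Y = 823.5/0.27 = 3050

Y = 3050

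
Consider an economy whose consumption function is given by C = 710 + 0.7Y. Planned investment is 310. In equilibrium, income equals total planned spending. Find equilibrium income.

Y = C + I = 710 + 0.7Y + 310
Y − 0.7Y = 1020
0.3Y = 1020, so Y = 1020/0.3 = 3400

Y = 3400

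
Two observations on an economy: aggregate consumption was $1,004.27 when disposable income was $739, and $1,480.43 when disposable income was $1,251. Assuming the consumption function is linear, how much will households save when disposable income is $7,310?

MPC = (1480.43 − 1004.27)/(1251 − 739) = 476.16/512 = 0.93
a = 1004.27 − 0.93(739) = 1004.27 − 687.27 = 317
C = 317 + 0.93(7310) = 7115.3
S = 7310 − 7115.3 = 194.7

S = 194.7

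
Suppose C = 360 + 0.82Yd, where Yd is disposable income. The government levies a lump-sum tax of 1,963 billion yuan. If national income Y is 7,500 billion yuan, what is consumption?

Yd = Y − T = 7500 − 1963 = 5537
C = 360 + 0.82(5537) = 360 + 4540.34 = 4900.34

C = 4900.34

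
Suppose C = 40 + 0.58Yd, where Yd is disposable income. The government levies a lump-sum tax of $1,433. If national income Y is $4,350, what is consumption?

C = 1731.86

Yd = Y − T = 4350 − 1433 = 2917
C = 40 + 0.58(2917) = 40 + 1691.86 = 1731.86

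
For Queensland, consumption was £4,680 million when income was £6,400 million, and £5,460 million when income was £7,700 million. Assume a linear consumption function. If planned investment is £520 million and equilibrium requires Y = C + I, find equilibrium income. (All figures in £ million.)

MPC = (5460 − 4680)/(7700 − 6400) = 780/1300 = 0.6
a = 4680 − 0.6(6400) = 840
Equilibrium: Y = 840 + 0.6Y + 520
0.4Y = 1360, so Y = 1360/0.4 = 3400

Y = 3400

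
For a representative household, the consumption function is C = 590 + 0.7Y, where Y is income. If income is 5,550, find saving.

C = 590 + 0.7(5550) = 590 + 3885 = 4475
S = Y − C = 5550 − 4475 = 1075

S = 1075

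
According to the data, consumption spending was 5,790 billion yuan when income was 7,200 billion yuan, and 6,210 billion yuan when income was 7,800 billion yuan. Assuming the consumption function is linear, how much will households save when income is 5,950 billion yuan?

MPC = (6210 − 5790)/(7800 − 7200) = 420/600 = 0.7
a = 5790 − 0.7(7200) = 5790 − 5040 = 750
C = 750 + 0.7(5950) = 4915
S = 5950 − 4915 = 1035

S = 1035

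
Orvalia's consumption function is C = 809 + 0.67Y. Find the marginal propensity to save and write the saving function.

MPS = 0.33; S = -809 + 0.33Y

MPS = 1 − MPC = 1 − 0.67 = 0.33
S = Y − C = -809 + 0.33Y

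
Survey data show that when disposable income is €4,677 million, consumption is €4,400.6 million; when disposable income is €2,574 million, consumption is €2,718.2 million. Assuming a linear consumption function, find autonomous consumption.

MPC = ΔC/ΔY = (4400.6 − 2718.2)/(4677 − 2574) = 1682.4/2103 = 0.8
a = C − MPC·Y = 2718.2 − 0.8(2574) = 2718.2 − 2059.2 = 659

a = 659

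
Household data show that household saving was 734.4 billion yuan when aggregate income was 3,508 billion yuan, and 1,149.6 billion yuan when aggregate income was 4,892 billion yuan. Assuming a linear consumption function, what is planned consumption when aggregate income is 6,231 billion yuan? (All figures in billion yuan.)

MPS = ΔS/ΔY = (1149.6 − 734.4)/(4892 − 3508) = 415.2/1384 = 0.3
MPC = 1 − MPS = 0.7
Autonomous saving = 734.4 − 0.3(3508) = -318, so a = 318
C = 318 + 0.7(6231) = 318 + 4361.7 = 4679.7

C = 4679.7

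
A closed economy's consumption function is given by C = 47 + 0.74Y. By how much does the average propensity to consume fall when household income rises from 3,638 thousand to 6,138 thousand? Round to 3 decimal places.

ΔAPC = 0.005

At Y = 3638: C = 47 + 0.74(3638) = 2739.12, APC = 2739.12/3638 = 0.7529
At Y = 6138: C = 4589.12, APC = 4589.12/6138 = 0.7477
Fall in APC = 0.7529 − 0.7477 = 0.0052 ≈ 0.005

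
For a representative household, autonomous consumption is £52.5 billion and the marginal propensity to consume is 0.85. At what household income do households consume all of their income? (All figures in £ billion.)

At break-even, C = Y: 52.5 + 0.85Y = Y
0.15Y = 52.5, so Y = 52.5/0.15 = 350

Y = 350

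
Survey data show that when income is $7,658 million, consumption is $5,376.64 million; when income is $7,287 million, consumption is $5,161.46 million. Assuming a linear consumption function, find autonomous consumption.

a = 935

MPC = ΔC/ΔY = (5376.64 − 5161.46)/(7658 − 7287) = 215.18/371 = 0.58
a = C − MPC·Y = 5161.46 − 0.58(7287) = 5161.46 − 4226.46 = 935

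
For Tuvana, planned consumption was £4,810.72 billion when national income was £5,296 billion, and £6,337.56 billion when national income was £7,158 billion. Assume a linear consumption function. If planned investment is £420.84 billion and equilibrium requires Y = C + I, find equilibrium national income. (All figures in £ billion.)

Y = 4938

MPC = (6337.56 − 4810.72)/(7158 − 5296) = 1526.84/1862 = 0.82
a = 4810.72 − 0.82(5296) = 468
Equilibrium: Y = 468 + 0.82Y + 420.84
0.18Y = 888.84, so Y = 888.84/0.18 = 4938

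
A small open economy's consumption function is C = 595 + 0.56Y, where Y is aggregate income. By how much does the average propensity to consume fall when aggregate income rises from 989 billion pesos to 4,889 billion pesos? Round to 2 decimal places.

ΔAPC = 0.48

At Y = 989: C = 595 + 0.56(989) = 1148.84, APC = 1148.84/989 = 1.162
At Y = 4889: C = 3332.84, APC = 3332.84/4889 = 0.682
Fall in APC = 1.162 − 0.682 = 0.48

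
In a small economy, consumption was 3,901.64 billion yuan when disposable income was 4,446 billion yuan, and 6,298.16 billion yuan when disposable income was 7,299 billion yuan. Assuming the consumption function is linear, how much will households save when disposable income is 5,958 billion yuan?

MPC = (6298.16 − 3901.64)/(7299 − 4446) = 2396.52/2853 = 0.84
a = 3901.64 − 0.84(4446) = 3901.64 − 3734.64 = 167
C = 167 + 0.84(5958) = 5171.72
S = 5958 − 5171.72 = 786.28

S = 786.28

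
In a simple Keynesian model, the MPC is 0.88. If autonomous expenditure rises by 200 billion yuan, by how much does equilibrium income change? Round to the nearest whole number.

The multiplier is 1/(1 − MPC) = 1/0.12.
ΔY = 200/0.12 = 1666.67 ≈ 1667

ΔY ≈ 1667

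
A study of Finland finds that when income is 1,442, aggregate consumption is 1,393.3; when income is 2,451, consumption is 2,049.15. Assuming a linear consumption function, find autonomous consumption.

MPC = ΔC/ΔY = (2049.15 − 1393.3)/(2451 − 1442) = 655.85/1009 = 0.65
a = C − MPC·Y = 1393.3 − 0.65(1442) = 1393.3 − 937.3 = 456

a = 456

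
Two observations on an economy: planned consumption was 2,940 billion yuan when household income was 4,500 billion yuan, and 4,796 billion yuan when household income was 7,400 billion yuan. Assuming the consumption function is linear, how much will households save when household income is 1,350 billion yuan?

S = 426

MPC = (4796 − 2940)/(7400 − 4500) = 1856/2900 = 0.64
a = 2940 − 0.64(4500) = 2940 − 2880 = 60
C = 60 + 0.64(1350) = 924
S = 1350 − 924 = 426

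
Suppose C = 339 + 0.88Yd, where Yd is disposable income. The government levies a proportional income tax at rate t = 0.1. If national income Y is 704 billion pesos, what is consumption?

Yd = (1 − 0.1)(704) = 0.9(704) = 633.6
C = 339 + 0.88(633.6) = 339 + 557.568 = 896.568

C = 896.568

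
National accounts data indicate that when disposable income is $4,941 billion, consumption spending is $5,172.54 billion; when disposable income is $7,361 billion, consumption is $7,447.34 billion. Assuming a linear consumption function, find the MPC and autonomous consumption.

MPC = ΔC/ΔY = (7447.34 − 5172.54)/(7361 − 4941) = 2274.8/2420 = 0.94
a = C − MPC·Y = 5172.54 − 0.94(4941) = 5172.54 − 4644.54 = 528

MPC = 0.94; a = 528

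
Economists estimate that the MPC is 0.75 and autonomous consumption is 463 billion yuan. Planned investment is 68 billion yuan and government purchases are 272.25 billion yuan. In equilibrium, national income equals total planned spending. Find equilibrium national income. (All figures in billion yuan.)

Y = 3213

Y = C + I + G = 463 + 0.75Y + 68 + 272.25
Y − 0.75Y = 803.25
0.25Y = 803.25, so Y = 803.25/0.25 = 3213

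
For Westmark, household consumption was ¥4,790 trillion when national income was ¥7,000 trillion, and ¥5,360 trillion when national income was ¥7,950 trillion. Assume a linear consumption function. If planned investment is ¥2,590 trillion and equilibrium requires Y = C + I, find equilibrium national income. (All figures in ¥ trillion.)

Y = 7950

MPC = (5360 − 4790)/(7950 − 7000) = 570/950 = 0.6
a = 4790 − 0.6(7000) = 590
Equilibrium: Y = 590 + 0.6Y + 2590
0.4Y = 3180, so Y = 3180/0.4 = 7950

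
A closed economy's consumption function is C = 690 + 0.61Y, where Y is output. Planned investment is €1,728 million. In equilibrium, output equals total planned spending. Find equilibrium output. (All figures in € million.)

Y = 6200

Y = C + I = 690 + 0.61Y + 1728
Y − 0.61Y = 2418
0.39Y = 2418, so Y = 2418/0.39 = 6200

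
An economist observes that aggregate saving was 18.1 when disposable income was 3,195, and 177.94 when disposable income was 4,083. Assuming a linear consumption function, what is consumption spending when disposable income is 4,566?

C = 4301.12

MPS = ΔS/ΔY = (177.94 − 18.1)/(4083 − 3195) = 159.84/888 = 0.18
MPC = 1 − MPS = 0.82
Autonomous saving = 18.1 − 0.18(3195) = -557, so a = 557
C = 557 + 0.82(4566) = 557 + 3744.12 = 4301.12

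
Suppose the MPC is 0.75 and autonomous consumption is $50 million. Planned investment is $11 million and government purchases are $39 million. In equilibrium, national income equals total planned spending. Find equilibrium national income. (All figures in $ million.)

Y = C + I + G = 50 + 0.75Y + 11 + 39
Y − 0.75Y = 100
0.25Y = 100, so Y = 100/0.25 = 400

Y = 400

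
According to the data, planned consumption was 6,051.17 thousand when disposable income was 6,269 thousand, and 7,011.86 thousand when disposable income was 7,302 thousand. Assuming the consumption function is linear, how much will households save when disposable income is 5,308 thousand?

MPC = (7011.86 − 6051.17)/(7302 − 6269) = 960.69/1033 = 0.93
a = 6051.17 − 0.93(6269) = 6051.17 − 5830.17 = 221
C = 221 + 0.93(5308) = 5157.44
S = 5308 − 5157.44 = 150.56

S = 150.56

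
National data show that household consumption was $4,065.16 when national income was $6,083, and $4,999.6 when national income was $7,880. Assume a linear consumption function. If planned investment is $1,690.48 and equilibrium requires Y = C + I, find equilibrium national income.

Y = 5401

MPC = (4999.6 − 4065.16)/(7880 − 6083) = 934.44/1797 = 0.52
a = 4065.16 − 0.52(6083) = 902
Equilibrium: Y = 902 + 0.52Y + 1690.48
0.48Y = 2592.48, so Y = 2592.48/0.48 = 5401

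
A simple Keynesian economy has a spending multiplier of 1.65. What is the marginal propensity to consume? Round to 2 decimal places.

k = 1/(1 − MPC), so 1 − MPC = 1/k = 1/1.65 = 0.6061
MPC = 1 − 0.6061 = 0.39

MPC = 0.39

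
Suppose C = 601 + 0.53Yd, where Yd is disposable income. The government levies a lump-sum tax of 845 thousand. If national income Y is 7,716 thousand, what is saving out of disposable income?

S = 2628.37

Yd = Y − T = 7716 − 845 = 6871
C = 601 + 0.53(6871) = 601 + 3641.63 = 4242.63
S = Yd − C = 6871 − 4242.63 = 2628.37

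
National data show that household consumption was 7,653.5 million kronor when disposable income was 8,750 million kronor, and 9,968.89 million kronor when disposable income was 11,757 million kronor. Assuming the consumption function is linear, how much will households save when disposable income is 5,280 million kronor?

S = 298.4

MPC = (9968.89 − 7653.5)/(11757 − 8750) = 2315.39/3007 = 0.77
a = 7653.5 − 0.77(8750) = 7653.5 − 6737.5 = 916
C = 916 + 0.77(5280) = 4981.6
S = 5280 − 4981.6 = 298.4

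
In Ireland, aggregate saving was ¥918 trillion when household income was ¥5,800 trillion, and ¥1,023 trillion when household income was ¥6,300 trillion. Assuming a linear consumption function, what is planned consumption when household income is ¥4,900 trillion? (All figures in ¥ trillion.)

MPS = ΔS/ΔY = (1023 − 918)/(6300 − 5800) = 105/500 = 0.21
MPC = 1 − MPS = 0.79
Autonomous saving = 918 − 0.21(5800) = -300, so a = 300
C = 300 + 0.79(4900) = 300 + 3871 = 4171

C = 4171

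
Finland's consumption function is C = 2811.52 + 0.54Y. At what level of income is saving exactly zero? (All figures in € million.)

Y = 6112

At break-even, C = Y: 2811.52 + 0.54Y = Y
0.46Y = 2811.52, so Y = 2811.52/0.46 = 6112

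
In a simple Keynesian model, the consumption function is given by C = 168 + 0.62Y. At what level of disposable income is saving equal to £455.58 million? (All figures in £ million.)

S = Y − C = -168 + 0.38Y
-168 + 0.38Y = 455.58, so 0.38Y = 623.58 and Y = 1641

Y = 1641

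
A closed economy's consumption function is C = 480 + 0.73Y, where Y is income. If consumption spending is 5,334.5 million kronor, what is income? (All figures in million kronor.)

Y = 6650

480 + 0.73Y = 5334.5
0.73Y = 4854.5, so Y = 4854.5/0.73 = 6650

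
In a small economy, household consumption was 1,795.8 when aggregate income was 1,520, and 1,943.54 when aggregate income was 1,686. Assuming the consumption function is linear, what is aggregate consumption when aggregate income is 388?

MPC = (1943.54 − 1795.8)/(1686 − 1520) = 147.74/166 = 0.89
a = 1795.8 − 0.89(1520) = 1795.8 − 1352.8 = 443
C = 443 + 0.89(388) = 443 + 345.32 = 788.32

C = 788.32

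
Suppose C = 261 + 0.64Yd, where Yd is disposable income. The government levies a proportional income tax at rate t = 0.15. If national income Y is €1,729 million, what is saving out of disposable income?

S = 268.074

Yd = (1 − 0.15)(1729) = 0.85(1729) = 1469.65
C = 261 + 0.64(1469.65) = 261 + 940.576 = 1201.576
S = Yd − C = 1469.65 − 1201.576 = 268.074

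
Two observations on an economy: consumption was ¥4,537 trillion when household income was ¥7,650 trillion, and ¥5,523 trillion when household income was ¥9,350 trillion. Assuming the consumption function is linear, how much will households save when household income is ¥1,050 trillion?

MPC = (5523 − 4537)/(9350 − 7650) = 986/1700 = 0.58
a = 4537 − 0.58(7650) = 4537 − 4437 = 100
C = 100 + 0.58(1050) = 709
S = 1050 − 709 = 341

S = 341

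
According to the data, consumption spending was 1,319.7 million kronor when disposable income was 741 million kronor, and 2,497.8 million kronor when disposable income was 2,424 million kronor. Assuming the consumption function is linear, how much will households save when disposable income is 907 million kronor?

S = -528.9

MPC = (2497.8 − 1319.7)/(2424 − 741) = 1178.1/1683 = 0.7
a = 1319.7 − 0.7(741) = 1319.7 − 518.7 = 801
C = 801 + 0.7(907) = 1435.9
S = 907 − 1435.9 = -528.9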